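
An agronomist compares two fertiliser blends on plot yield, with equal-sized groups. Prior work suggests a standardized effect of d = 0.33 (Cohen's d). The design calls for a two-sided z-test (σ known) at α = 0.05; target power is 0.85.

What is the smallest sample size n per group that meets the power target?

n = 165 per group

Set Φ(δ − 1.960) = 0.85; then δ − 1.960 = Φ⁻¹(0.85) = 1.036, giving δ = 2.996.
(Ignoring the negligible lower-tail rejection probability gives the usual closed-form inversion.)
δ = d·√(n/2) ⇒ n = 2(δ/d)² = 2 × (2.996 / 0.33)² = 164.89.
Rounding up, n = 165 per group.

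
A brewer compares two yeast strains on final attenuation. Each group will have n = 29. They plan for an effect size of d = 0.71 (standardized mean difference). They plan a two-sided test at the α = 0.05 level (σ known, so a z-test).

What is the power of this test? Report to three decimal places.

Power ≈ 0.771

Noncentrality parameter: δ = d·√(n/2) = 0.71 × √(29/2) = 2.7036
Two-sided α = 0.05 → critical value z_{0.025} = 1.960.
Power = Φ(δ − 1.960) + Φ(−δ − 1.960) = Φ(0.744) + Φ(-4.664) = 0.7715 + 0.0000 = 0.7715.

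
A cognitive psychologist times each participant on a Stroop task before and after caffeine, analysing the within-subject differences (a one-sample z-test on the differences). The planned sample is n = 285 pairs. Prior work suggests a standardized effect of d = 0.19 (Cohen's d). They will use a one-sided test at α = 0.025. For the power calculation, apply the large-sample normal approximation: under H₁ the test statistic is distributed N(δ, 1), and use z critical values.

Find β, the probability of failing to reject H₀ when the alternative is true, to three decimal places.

Noncentrality parameter: δ = d·√n = 0.19 × √285 = 3.2076
One-sided α = 0.025 → critical value z_{0.025} = 1.960.
Power = Φ(δ − 1.960) = Φ(1.248) = 0.8939.
Type II error: β = 1 − power = 1 − 0.8939 = 0.1061.

β ≈ 0.106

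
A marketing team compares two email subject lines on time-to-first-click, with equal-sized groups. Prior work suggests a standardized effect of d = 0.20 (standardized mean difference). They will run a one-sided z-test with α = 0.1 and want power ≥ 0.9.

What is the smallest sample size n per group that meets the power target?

Set Φ(δ − 1.282) = 0.9; then δ − 1.282 = Φ⁻¹(0.9) = 1.282, giving δ = 2.563.
δ = d·√(n/2) ⇒ n = 2(δ/d)² = 2 × (2.563 / 0.20)² = 328.47.
Rounding up, n = 329 per group.

n = 329 per group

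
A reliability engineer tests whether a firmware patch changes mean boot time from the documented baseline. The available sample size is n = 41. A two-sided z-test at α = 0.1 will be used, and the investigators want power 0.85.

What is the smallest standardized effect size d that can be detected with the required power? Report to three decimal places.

Need Φ(δ − 1.645) = 0.85, so δ = 1.645 + 1.036 = 2.681.
(The second rejection-region term Φ(−δ − z_{α/2}) is negligible and dropped.)
δ = d·√n ⇒ d = δ/√n = 2.681/√41 = 0.4187.

d ≈ 0.419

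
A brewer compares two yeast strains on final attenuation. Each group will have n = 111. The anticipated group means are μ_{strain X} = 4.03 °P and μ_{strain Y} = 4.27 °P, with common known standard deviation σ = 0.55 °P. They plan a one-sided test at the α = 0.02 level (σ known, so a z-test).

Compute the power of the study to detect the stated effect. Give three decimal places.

Standardized effect: d = |μ_{strain X} − μ_{strain Y}| / σ = |4.03 − 4.27| / 0.55 = 0.4364
Noncentrality parameter: λ = d·√(n/2) = 0.4364 × √(111/2) = 3.2508
Critical value for a one-sided test at α = 0.02: z_α = 2.054.
Power = P(Z > 2.054 − λ) = Φ(1.197) = 0.8844.

Power ≈ 0.884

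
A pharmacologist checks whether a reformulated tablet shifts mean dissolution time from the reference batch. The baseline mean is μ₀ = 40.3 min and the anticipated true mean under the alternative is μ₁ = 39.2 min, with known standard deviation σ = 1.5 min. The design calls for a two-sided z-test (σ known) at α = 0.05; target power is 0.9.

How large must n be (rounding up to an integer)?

n = 20

Standardized effect: d = |μ₁ − μ₀| / σ = |39.2 − 40.3| / 1.5 = 0.7333
For power 0.9 need Φ(δ − z_{0.025}) = 0.9, so δ = z_{0.025} + z_{0.10} = 1.960 + 1.282 = 3.242.
(Ignoring the negligible lower-tail rejection probability gives the usual closed-form inversion.)
δ = d·√n ⇒ n = (δ/d)² = (3.242 / 0.7333)² = 19.54.
Rounding up, n = 20.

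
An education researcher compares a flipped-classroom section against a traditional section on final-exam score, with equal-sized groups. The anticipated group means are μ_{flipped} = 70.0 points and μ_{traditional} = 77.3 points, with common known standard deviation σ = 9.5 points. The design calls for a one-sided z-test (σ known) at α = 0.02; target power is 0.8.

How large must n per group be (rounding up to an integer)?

n = 29 per group

Standardized effect: d = |μ_{flipped} − μ_{traditional}| / σ = |70.0 − 77.3| / 9.5 = 0.7684
Set Φ(δ − 2.054) = 0.8; then δ − 2.054 = Φ⁻¹(0.8) = 0.842, giving δ = 2.895.
δ = d·√(n/2) ⇒ n = 2(δ/d)² = 2 × (2.895 / 0.7684)² = 28.39.
Rounding up, n = 29 per group.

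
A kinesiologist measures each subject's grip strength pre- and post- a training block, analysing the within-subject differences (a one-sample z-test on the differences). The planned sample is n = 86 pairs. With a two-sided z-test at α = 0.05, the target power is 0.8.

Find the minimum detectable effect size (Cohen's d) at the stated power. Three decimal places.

d ≈ 0.302

Need Φ(δ − 1.960) = 0.8, so δ = 1.960 + 0.842 = 2.802.
(The second rejection-region term Φ(−δ − z_{α/2}) is negligible and dropped.)
δ = d·√n ⇒ d = δ/√n = 2.802/√86 = 0.3021.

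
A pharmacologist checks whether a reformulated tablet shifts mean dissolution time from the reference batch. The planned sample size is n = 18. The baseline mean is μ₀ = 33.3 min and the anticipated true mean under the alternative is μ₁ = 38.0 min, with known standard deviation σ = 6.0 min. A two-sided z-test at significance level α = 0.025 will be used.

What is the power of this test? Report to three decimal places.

Power ≈ 0.860

Standardized effect: d = |μ₁ − μ₀| / σ = |38.0 − 33.3| / 6.0 = 0.7833
Noncentrality parameter: δ = d·√n = 0.7833 × √18 = 3.3234
Critical value for a two-sided test at α = 0.025: z_{α/2} = 2.241.
Power = Φ(δ − 2.241) + Φ(−δ − 2.241) = Φ(1.082) + Φ(-5.565) = 0.8604 + 0.0000 = 0.8604.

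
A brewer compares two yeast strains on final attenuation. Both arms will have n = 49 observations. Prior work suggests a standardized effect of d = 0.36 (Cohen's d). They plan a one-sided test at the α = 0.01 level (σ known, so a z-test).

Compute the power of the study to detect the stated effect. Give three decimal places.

Noncentrality parameter: δ = d·√(n/2) = 0.36 × √(49/2) = 1.7819
One-sided α = 0.01 → critical value z_{0.01} = 2.326.
Power = Φ(δ − 2.326) = Φ(-0.544) = 0.2931.

Power ≈ 0.293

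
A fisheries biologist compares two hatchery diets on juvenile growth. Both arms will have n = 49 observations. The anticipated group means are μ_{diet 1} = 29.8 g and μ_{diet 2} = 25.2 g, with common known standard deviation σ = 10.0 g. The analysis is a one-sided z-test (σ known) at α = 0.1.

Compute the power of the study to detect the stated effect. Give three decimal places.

Power ≈ 0.840

Standardized effect: d = |μ_{diet 1} − μ_{diet 2}| / σ = |29.8 − 25.2| / 10.0 = 0.4600
Noncentrality parameter: δ = d·√(n/2) = 0.4600 × √(49/2) = 2.2769
Critical value for a one-sided test at α = 0.1: z_α = 1.282.
Power = Φ(δ − 1.282) = Φ(0.995) = 0.8402.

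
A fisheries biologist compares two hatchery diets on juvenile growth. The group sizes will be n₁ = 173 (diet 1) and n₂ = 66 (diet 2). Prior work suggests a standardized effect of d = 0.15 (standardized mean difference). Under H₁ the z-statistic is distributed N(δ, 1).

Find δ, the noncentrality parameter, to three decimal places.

δ = d / √(1/n₁ + 1/n₂) = 0.15 / √(1/173 + 1/66) = 1.0368

δ ≈ 1.037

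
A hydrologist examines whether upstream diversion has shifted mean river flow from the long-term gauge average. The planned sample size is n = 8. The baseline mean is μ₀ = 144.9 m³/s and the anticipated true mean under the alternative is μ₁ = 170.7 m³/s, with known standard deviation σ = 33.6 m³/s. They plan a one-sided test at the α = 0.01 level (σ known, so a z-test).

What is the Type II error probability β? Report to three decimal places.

Standardized effect: d = |μ₁ − μ₀| / σ = |170.7 − 144.9| / 33.6 = 0.7679
Noncentrality parameter: λ = d·√n = 0.7679 × √8 = 2.1718
One-sided α = 0.01 → critical value z_{0.01} = 2.326.
Power = Φ(λ − 2.326) = Φ(-0.155) = 0.4386.
Type II error: β = 1 − power = 1 − 0.4386 = 0.5614.

β ≈ 0.561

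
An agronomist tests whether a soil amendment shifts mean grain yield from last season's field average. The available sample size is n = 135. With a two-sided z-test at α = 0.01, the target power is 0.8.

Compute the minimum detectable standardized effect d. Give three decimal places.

d ≈ 0.294

Need Φ(δ − 2.576) = 0.8, so δ = 2.576 + 0.842 = 3.417.
(Lower-tail contribution to power is negligible for δ > 0.)
δ = d·√n ⇒ d = δ/√n = 3.417/√135 = 0.2941.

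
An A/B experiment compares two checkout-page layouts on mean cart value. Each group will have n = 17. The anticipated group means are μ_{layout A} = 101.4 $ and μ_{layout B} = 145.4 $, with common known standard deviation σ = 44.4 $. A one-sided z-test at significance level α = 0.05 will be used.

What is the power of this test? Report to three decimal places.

Standardized effect: d = |μ_{layout A} − μ_{layout B}| / σ = |101.4 − 145.4| / 44.4 = 0.9910
Noncentrality parameter: δ = d·√(n/2) = 0.9910 × √(17/2) = 2.8892
Critical value for a one-sided test at α = 0.05: z_α = 1.645.
Power = P(Z > 1.645 − δ) = Φ(1.244) = 0.8933.

Power ≈ 0.893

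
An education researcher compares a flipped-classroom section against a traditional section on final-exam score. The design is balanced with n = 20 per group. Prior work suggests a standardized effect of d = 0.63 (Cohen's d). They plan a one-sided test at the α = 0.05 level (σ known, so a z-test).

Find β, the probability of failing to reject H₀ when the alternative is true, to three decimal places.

β ≈ 0.364

Noncentrality parameter: δ = d·√(n/2) = 0.63 × √(20/2) = 1.9922
Critical value for a one-sided test at α = 0.05: z_α = 1.645.
Power = Φ(δ − 1.645) = Φ(0.347) = 0.6358.
Type II error: β = 1 − power = 1 − 0.6358 = 0.3642.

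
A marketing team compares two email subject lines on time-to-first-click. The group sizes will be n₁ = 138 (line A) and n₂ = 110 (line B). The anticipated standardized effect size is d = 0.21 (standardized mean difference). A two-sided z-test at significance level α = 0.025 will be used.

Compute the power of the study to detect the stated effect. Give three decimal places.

Noncentrality parameter: δ = d / √(1/n₁ + 1/n₂) = 0.21 / √(1/138 + 1/110) = 1.6430
Two-sided α = 0.025 → critical value z_{0.0125} = 2.241.
Power = Φ(δ − 2.241) + Φ(−δ − 2.241) = Φ(-0.598) + Φ(-3.884) = 0.2748 + 0.0001 = 0.2748.

Power ≈ 0.275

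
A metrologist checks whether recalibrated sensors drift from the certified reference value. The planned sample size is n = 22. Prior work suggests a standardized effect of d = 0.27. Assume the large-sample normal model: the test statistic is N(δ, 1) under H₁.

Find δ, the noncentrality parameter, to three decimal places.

The noncentrality parameter scales effect size by the design's sample-size factor: δ = d·√n = 0.27 × √22 = 1.2664

δ ≈ 1.266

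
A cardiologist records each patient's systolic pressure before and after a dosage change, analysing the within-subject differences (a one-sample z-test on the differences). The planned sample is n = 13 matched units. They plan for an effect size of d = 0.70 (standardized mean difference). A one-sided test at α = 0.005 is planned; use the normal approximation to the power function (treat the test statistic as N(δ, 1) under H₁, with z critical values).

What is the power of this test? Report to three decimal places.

Noncentrality parameter: δ = d·√n = 0.70 × √13 = 2.5239
One-sided α = 0.005 → critical value z_{0.005} = 2.576.
Power = Φ(δ − 2.576) = Φ(-0.052) = 0.4793.

Power ≈ 0.479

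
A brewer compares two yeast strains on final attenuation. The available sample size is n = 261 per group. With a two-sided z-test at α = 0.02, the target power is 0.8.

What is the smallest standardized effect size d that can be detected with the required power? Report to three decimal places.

Need Φ(δ − 2.326) = 0.8, so δ = 2.326 + 0.842 = 3.168.
(Lower-tail contribution to power is negligible for δ > 0.)
δ = d·√(n/2) ⇒ d = δ/√(n/2) = 3.168/√(261/2) = 0.2773.

d ≈ 0.277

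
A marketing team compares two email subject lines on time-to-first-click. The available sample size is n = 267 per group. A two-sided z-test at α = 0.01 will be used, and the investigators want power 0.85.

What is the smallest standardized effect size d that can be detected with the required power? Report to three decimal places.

d ≈ 0.313

Need Φ(δ − 2.576) = 0.85, so δ = 2.576 + 1.036 = 3.612.
(The second rejection-region term Φ(−δ − z_{α/2}) is negligible and dropped.)
δ = d·√(n/2) ⇒ d = δ/√(n/2) = 3.612/√(267/2) = 0.3126.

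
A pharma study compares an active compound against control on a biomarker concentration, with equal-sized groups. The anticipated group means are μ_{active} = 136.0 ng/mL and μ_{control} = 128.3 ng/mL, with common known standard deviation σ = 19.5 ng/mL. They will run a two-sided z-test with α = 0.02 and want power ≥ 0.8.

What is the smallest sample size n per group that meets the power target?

Standardized effect: d = |μ_{active} − μ_{control}| / σ = |136.0 − 128.3| / 19.5 = 0.3949
Set Φ(δ − 2.326) = 0.8; then δ − 2.326 = Φ⁻¹(0.8) = 0.842, giving δ = 3.168.
(The Φ(−δ − z_{α/2}) term is vanishingly small for δ > 0 and is dropped in the standard sample-size formula.)
δ = d·√(n/2) ⇒ n = 2(δ/d)² = 2 × (3.168 / 0.3949)² = 128.73.
Rounding up, n = 129 per group.

n = 129 per group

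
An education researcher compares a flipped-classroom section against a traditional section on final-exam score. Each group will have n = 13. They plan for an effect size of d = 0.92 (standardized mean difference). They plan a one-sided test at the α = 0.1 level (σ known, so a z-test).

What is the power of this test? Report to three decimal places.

Noncentrality parameter: δ = d·√(n/2) = 0.92 × √(13/2) = 2.3455
One-sided α = 0.1 → critical value z_{0.1} = 1.282.
Power = Φ(δ − 1.282) = Φ(1.064) = 0.8563.

Power ≈ 0.856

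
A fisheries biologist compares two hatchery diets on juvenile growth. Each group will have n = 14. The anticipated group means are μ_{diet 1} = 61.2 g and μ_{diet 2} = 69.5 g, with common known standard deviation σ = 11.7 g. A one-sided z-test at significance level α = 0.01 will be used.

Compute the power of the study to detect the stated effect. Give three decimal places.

Power ≈ 0.327

Standardized effect: d = |μ_{diet 1} − μ_{diet 2}| / σ = |61.2 − 69.5| / 11.7 = 0.7094
Noncentrality parameter: δ = d·√(n/2) = 0.7094 × √(14/2) = 1.8769
One-sided α = 0.01 → critical value z_{0.01} = 2.326.
Power = Φ(δ − 2.326) = Φ(-0.449) = 0.3266.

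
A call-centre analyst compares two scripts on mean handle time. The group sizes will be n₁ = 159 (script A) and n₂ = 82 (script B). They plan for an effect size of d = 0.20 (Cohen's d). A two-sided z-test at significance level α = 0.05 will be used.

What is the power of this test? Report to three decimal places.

Noncentrality parameter: δ = d / √(1/n₁ + 1/n₂) = 0.20 / √(1/159 + 1/82) = 1.4710
Critical value for a two-sided test at α = 0.05: z_{α/2} = 1.960.
Power = Φ(δ − 1.960) + Φ(−δ − 1.960) = Φ(-0.489) + Φ(-3.431) = 0.3125 + 0.0003 = 0.3128.

Power ≈ 0.313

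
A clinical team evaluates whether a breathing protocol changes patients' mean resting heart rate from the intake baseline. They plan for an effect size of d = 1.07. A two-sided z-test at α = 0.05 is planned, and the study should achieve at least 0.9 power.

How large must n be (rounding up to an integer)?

Set Φ(δ − 1.960) = 0.9; then δ − 1.960 = Φ⁻¹(0.9) = 1.282, giving δ = 3.242.
(The Φ(−δ − z_{α/2}) term is vanishingly small for δ > 0 and is dropped in the standard sample-size formula.)
δ = d·√n ⇒ n = (δ/d)² = (3.242 / 1.07)² = 9.18.
Round up to the next whole unit.

n = 10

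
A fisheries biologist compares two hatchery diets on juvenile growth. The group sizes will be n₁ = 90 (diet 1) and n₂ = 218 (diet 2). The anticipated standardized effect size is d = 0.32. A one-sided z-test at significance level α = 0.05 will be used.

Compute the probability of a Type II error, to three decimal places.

Noncentrality parameter: δ = d / √(1/n₁ + 1/n₂) = 0.32 / √(1/90 + 1/218) = 2.5540
One-sided α = 0.05 → critical value z_{0.05} = 1.645.
Power = Φ(δ − 1.645) = Φ(0.909) = 0.8184.
Type II error: β = 1 − power = 1 − 0.8184 = 0.1816.

β ≈ 0.182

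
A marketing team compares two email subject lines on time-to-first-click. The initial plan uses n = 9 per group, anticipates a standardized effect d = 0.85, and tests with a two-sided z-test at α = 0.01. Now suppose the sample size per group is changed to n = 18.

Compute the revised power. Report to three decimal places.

With n = 18 per group: δ = d·√(n/2) = 0.85 × √(18/2) = 2.5500. Critical value z_{0.005} = 2.576.
Revised power = Φ(δ − 2.576) + Φ(−δ − 2.576) = Φ(-0.026) + Φ(-5.126) = 0.4897 + 0.0000 = 0.4897.

Power ≈ 0.490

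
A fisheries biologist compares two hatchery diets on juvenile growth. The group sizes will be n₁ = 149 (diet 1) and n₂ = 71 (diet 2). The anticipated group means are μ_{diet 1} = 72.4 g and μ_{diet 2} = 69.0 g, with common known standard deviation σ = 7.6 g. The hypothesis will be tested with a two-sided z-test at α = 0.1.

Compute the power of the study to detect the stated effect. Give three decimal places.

Standardized effect: d = |μ_{diet 1} − μ_{diet 2}| / σ = |72.4 − 69.0| / 7.6 = 0.4474
Noncentrality parameter: δ = d / √(1/n₁ + 1/n₂) = 0.4474 / √(1/149 + 1/71) = 3.1022
Two-sided α = 0.1 → critical value z_{0.05} = 1.645.
Power = Φ(δ − 1.645) + Φ(−δ − 1.645) = Φ(1.457) + Φ(-4.747) = 0.9275 + 0.0000 = 0.9275.

Power ≈ 0.927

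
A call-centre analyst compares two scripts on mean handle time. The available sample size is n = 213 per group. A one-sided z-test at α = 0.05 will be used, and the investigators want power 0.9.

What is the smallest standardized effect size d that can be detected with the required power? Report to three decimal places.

d ≈ 0.284

Need Φ(δ − 1.645) = 0.9, so δ = 1.645 + 1.282 = 2.926.
δ = d·√(n/2) ⇒ d = δ/√(n/2) = 2.926/√(213/2) = 0.2836.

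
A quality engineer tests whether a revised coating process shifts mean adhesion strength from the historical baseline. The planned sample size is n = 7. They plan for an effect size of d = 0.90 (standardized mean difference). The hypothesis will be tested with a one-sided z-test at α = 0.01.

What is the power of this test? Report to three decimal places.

Power ≈ 0.522

Noncentrality parameter: δ = d·√n = 0.90 × √7 = 2.3812
One-sided α = 0.01 → critical value z_{0.01} = 2.326.
Power = Φ(δ − 2.326) = Φ(0.055) = 0.5219.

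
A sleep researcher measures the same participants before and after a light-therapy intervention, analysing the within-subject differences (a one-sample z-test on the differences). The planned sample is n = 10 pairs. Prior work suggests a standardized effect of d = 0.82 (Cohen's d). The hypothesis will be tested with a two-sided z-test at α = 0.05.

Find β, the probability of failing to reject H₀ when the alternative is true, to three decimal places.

Noncentrality parameter: δ = d·√n = 0.82 × √10 = 2.5931
Two-sided α = 0.05 → critical value z_{0.025} = 1.960.
Power = Φ(δ − 1.960) + Φ(−δ − 1.960) = Φ(0.633) + Φ(-4.553) = 0.7367 + 0.0000 = 0.7367.
Type II error: β = 1 − power = 1 − 0.7367 = 0.2633.

β ≈ 0.263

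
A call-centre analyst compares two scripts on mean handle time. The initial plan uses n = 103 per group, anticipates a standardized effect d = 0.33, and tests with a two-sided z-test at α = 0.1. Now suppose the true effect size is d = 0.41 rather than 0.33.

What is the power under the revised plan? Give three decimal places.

Power ≈ 0.903

With d = 0.41: δ = d·√(n/2) = 0.41 × √(103/2) = 2.9423. Critical value z_{0.05} = 1.645.
Revised power = Φ(δ − 1.645) + Φ(−δ − 1.645) = Φ(1.297) + Φ(-4.587) = 0.9028 + 0.0000 = 0.9028.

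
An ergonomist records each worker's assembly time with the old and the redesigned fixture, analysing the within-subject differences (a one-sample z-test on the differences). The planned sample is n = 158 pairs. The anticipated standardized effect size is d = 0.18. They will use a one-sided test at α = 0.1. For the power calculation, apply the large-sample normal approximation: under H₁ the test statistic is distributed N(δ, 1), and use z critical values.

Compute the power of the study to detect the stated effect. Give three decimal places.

Power ≈ 0.837

Noncentrality parameter: λ = d·√n = 0.18 × √158 = 2.2626
One-sided α = 0.1 → critical value z_{0.1} = 1.282.
Power = P(Z > 1.282 − λ) = Φ(0.981) = 0.8367.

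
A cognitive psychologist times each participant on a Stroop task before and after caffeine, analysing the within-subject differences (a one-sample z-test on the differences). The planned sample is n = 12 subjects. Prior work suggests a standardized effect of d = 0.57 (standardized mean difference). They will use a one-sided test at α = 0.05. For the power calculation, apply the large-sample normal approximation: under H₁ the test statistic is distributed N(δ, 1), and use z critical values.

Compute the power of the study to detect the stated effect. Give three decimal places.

Noncentrality parameter: δ = d·√n = 0.57 × √12 = 1.9745
Critical value for a one-sided test at α = 0.05: z_α = 1.645.
Power = P(Z > 1.645 − δ) = Φ(0.330) = 0.6292.

Power ≈ 0.629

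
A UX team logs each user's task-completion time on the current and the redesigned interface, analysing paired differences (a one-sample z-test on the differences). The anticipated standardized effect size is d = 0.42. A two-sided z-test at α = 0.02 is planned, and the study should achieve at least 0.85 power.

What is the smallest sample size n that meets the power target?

n = 65

Set Φ(δ − 2.326) = 0.85; then δ − 2.326 = Φ⁻¹(0.85) = 1.036, giving δ = 3.363.
(For δ > 0 the lower-tail rejection region contributes negligibly to power, so the one-term inversion is standard.)
δ = d·√n ⇒ n = (δ/d)² = (3.363 / 0.42)² = 64.11.
Rounding up, n = 65.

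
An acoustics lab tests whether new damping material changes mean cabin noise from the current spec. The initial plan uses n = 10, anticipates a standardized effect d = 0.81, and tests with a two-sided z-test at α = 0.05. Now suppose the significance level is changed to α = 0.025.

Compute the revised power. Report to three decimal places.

Power ≈ 0.626

δ = d·√n = 0.81 × √10 = 2.5614 (unchanged). New critical value: z_{0.0125} = 2.241.
Revised power = Φ(δ − 2.241) + Φ(−δ − 2.241) = Φ(0.320) + Φ(-4.803) = 0.6255 + 0.0000 = 0.6255.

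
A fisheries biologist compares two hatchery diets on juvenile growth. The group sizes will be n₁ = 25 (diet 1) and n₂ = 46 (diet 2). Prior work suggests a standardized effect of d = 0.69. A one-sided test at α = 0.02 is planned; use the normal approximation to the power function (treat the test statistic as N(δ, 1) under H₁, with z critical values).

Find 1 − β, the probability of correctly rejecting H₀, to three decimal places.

Noncentrality parameter: δ = d / √(1/n₁ + 1/n₂) = 0.69 / √(1/25 + 1/46) = 2.7770
One-sided α = 0.02 → critical value z_{0.02} = 2.054.
Power = P(Z > 2.054 − δ) = Φ(0.723) = 0.7652.

Power ≈ 0.765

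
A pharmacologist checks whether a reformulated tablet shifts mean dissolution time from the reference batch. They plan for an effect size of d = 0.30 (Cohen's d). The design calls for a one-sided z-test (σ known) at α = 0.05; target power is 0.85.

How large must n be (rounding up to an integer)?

For power 0.85 need Φ(δ − z_{0.05}) = 0.85, so δ = z_{0.05} + z_{0.15} = 1.645 + 1.036 = 2.681.
δ = d·√n ⇒ n = (δ/d)² = (2.681 / 0.30)² = 79.88.
Rounding up, n = 80.

n = 80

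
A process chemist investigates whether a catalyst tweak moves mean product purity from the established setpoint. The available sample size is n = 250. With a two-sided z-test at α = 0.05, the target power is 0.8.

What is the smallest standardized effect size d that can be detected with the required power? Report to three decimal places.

Need Φ(δ − 1.960) = 0.8, so δ = 1.960 + 0.842 = 2.802.
(The second rejection-region term Φ(−δ − z_{α/2}) is negligible and dropped.)
δ = d·√n ⇒ d = δ/√n = 2.802/√250 = 0.1772.

d ≈ 0.177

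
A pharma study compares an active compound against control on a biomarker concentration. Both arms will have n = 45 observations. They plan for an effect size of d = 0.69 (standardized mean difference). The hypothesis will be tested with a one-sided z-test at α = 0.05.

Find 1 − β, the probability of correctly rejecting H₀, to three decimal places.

Noncentrality parameter: δ = d·√(n/2) = 0.69 × √(45/2) = 3.2730
One-sided α = 0.05 → critical value z_{0.05} = 1.645.
Power = P(Z > 1.645 − δ) = Φ(1.628) = 0.9482.

Power ≈ 0.948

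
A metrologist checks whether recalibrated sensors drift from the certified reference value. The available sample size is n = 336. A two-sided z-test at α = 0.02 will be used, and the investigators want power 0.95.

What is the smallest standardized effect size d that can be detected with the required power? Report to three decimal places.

Need Φ(δ − 2.326) = 0.95, so δ = 2.326 + 1.645 = 3.971.
(Lower-tail contribution to power is negligible for δ > 0.)
δ = d·√n ⇒ d = δ/√n = 3.971/√336 = 0.2166.

d ≈ 0.217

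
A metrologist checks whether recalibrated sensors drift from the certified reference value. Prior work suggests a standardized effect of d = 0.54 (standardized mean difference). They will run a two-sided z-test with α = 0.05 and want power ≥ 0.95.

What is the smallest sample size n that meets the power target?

Set Φ(δ − 1.960) = 0.95; then δ − 1.960 = Φ⁻¹(0.95) = 1.645, giving δ = 3.605.
(Ignoring the negligible lower-tail rejection probability gives the usual closed-form inversion.)
δ = d·√n ⇒ n = (δ/d)² = (3.605 / 0.54)² = 44.56.
Rounding up, n = 45.

n = 45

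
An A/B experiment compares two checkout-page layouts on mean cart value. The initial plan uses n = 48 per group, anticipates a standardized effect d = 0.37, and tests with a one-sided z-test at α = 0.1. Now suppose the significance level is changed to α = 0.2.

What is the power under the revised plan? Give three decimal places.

δ = d·√(n/2) = 0.37 × √(48/2) = 1.8126 (unchanged). New critical value: z_{0.2} = 0.842.
Revised power = Φ(δ − 0.842) = Φ(0.971) = 0.8342.

Power ≈ 0.834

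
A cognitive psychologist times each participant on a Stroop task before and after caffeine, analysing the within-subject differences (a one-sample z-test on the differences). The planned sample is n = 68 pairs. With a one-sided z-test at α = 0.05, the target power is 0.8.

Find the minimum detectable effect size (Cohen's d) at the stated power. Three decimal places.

Required noncentrality: δ = z_{0.05} + z_{0.20} = 1.645 + 0.842 = 2.486.
δ = d·√n ⇒ d = δ/√n = 2.486/√68 = 0.3015.

d ≈ 0.302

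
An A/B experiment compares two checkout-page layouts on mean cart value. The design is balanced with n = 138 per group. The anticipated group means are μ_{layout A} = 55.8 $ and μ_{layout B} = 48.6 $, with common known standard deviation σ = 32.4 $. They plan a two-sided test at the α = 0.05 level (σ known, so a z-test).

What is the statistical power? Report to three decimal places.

Standardized effect: d = |μ_{layout A} − μ_{layout B}| / σ = |55.8 − 48.6| / 32.4 = 0.2222
Noncentrality parameter: δ = d·√(n/2) = 0.2222 × √(138/2) = 1.8459
Critical value for a two-sided test at α = 0.05: z_{α/2} = 1.960.
Power = Φ(δ − 1.960) + Φ(−δ − 1.960) = Φ(-0.114) + Φ(-3.806) = 0.4546 + 0.0001 = 0.4547.

Power ≈ 0.455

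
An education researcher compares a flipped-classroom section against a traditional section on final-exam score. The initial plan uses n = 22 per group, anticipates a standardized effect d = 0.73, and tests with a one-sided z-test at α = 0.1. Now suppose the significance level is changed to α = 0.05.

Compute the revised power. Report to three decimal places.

Power ≈ 0.781

δ = d·√(n/2) = 0.73 × √(22/2) = 2.4211 (unchanged). New critical value: z_{0.05} = 1.645.
Revised power = Φ(δ − 1.645) = Φ(0.776) = 0.7812.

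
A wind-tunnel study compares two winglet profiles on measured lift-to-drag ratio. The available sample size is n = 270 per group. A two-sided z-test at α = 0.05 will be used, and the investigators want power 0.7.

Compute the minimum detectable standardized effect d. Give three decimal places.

d ≈ 0.214

Need Φ(δ − 1.960) = 0.7, so δ = 1.960 + 0.524 = 2.484.
(Lower-tail contribution to power is negligible for δ > 0.)
δ = d·√(n/2) ⇒ d = δ/√(n/2) = 2.484/√(270/2) = 0.2138.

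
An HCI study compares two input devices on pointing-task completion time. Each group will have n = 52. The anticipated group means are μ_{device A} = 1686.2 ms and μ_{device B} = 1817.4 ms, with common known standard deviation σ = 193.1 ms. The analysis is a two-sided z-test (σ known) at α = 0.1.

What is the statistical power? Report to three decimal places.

Standardized effect: d = |μ_{device A} − μ_{device B}| / σ = |1686.2 − 1817.4| / 193.1 = 0.6794
Noncentrality parameter: δ = d·√(n/2) = 0.6794 × √(52/2) = 3.4645
Critical value for a two-sided test at α = 0.1: z_{α/2} = 1.645.
Power = Φ(δ − 1.645) + Φ(−δ − 1.645) = Φ(1.820) + Φ(-5.109) = 0.9656 + 0.0000 = 0.9656.

Power ≈ 0.966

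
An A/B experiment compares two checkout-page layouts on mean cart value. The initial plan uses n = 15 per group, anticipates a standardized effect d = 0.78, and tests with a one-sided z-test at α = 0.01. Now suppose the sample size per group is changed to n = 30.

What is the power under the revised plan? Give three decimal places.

Power ≈ 0.756

With n = 30 per group: δ = d·√(n/2) = 0.78 × √(30/2) = 3.0209. Critical value z_{0.01} = 2.326.
Revised power = Φ(δ − 2.326) = Φ(0.695) = 0.7563.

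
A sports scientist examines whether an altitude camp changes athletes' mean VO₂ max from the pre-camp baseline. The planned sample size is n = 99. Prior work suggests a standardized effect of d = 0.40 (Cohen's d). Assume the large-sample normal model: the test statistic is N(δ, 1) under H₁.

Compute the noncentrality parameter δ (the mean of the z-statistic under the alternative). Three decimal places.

δ ≈ 3.980

δ = d·√n = 0.40 × √99 = 3.9799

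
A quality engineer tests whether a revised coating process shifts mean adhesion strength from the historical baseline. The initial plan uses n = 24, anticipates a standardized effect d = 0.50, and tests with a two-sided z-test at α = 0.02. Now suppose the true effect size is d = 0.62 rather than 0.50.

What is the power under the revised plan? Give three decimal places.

Power ≈ 0.761

With d = 0.62: δ = d·√n = 0.62 × √24 = 3.0374. Critical value z_{0.01} = 2.326.
Revised power = Φ(δ − 2.326) + Φ(−δ − 2.326) = Φ(0.711) + Φ(-5.364) = 0.7615 + 0.0000 = 0.7615.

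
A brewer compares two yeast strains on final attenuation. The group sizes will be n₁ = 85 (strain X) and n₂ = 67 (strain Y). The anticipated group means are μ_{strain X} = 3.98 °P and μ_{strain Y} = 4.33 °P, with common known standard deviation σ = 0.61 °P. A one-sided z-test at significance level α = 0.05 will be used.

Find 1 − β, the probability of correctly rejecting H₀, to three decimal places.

Power ≈ 0.969

Standardized effect: d = |μ_{strain X} − μ_{strain Y}| / σ = |3.98 − 4.33| / 0.61 = 0.5738
Noncentrality parameter: δ = d / √(1/n₁ + 1/n₂) = 0.5738 / √(1/85 + 1/67) = 3.5121
One-sided α = 0.05 → critical value z_{0.05} = 1.645.
Power = P(Z > 1.645 − δ) = Φ(1.867) = 0.9691.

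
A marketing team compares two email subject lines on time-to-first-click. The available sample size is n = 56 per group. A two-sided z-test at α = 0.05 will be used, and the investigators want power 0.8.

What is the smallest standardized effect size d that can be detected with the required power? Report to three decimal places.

Need Φ(δ − 1.960) = 0.8, so δ = 1.960 + 0.842 = 2.802.
(Lower-tail contribution to power is negligible for δ > 0.)
δ = d·√(n/2) ⇒ d = δ/√(n/2) = 2.802/√(56/2) = 0.5294.

d ≈ 0.529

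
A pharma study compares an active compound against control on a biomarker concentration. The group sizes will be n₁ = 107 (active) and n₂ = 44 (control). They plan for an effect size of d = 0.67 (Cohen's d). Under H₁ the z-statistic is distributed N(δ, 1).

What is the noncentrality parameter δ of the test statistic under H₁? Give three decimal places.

The noncentrality parameter scales effect size by the design's sample-size factor: δ = d / √(1/n₁ + 1/n₂) = 0.67 / √(1/107 + 1/44) = 3.7411

δ ≈ 3.741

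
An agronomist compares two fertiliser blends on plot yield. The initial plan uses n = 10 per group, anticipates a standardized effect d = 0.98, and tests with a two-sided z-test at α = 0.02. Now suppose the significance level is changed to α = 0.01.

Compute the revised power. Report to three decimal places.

δ = d·√(n/2) = 0.98 × √(10/2) = 2.1913 (unchanged). New critical value: z_{0.005} = 2.576.
Revised power = Φ(δ − 2.576) + Φ(−δ − 2.576) = Φ(-0.384) + Φ(-4.767) = 0.3503 + 0.0000 = 0.3503.

Power ≈ 0.350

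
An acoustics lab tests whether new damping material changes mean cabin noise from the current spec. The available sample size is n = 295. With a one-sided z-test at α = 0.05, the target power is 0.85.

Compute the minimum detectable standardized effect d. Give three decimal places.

Required noncentrality: δ = z_{0.05} + z_{0.15} = 1.645 + 1.036 = 2.681.
δ = d·√n ⇒ d = δ/√n = 2.681/√295 = 0.1561.

d ≈ 0.156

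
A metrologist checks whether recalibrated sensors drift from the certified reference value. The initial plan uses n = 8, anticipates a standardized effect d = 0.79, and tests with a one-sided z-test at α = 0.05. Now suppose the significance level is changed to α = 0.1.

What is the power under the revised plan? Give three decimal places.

δ = d·√n = 0.79 × √8 = 2.2345 (unchanged). New critical value: z_{0.1} = 1.282.
Revised power = P(Z > 1.282 − δ) = Φ(0.953) = 0.8297.

Power ≈ 0.830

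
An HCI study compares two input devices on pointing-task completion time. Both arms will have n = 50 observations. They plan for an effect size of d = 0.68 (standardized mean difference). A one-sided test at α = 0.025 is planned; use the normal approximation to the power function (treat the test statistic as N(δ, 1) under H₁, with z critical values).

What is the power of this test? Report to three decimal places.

Power ≈ 0.925

Noncentrality parameter: δ = d·√(n/2) = 0.68 × √(50/2) = 3.4000
Critical value for a one-sided test at α = 0.025: z_α = 1.960.
Power = P(Z > 1.960 − δ) = Φ(1.440) = 0.9251.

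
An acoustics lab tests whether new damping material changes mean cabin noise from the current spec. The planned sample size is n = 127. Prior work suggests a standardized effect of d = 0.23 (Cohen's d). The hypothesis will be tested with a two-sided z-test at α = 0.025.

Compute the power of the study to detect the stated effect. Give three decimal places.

Noncentrality parameter: λ = d·√n = 0.23 × √127 = 2.5920
Two-sided α = 0.025 → critical value z_{0.0125} = 2.241.
Power = Φ(λ − 2.241) + Φ(−λ − 2.241) = Φ(0.351) + Φ(-4.833) = 0.6370 + 0.0000 = 0.6370.

Power ≈ 0.637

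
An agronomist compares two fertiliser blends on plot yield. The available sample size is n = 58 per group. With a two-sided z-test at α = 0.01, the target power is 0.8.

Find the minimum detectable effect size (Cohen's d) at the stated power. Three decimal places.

Need Φ(δ − 2.576) = 0.8, so δ = 2.576 + 0.842 = 3.417.
(Lower-tail contribution to power is negligible for δ > 0.)
δ = d·√(n/2) ⇒ d = δ/√(n/2) = 3.417/√(58/2) = 0.6346.

d ≈ 0.635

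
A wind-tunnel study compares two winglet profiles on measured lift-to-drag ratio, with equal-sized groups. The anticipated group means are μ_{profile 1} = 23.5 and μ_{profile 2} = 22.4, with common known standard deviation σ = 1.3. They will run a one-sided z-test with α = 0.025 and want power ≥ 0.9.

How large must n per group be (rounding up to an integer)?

n = 30 per group

Standardized effect: d = |μ_{profile 1} − μ_{profile 2}| / σ = |23.5 − 22.4| / 1.3 = 0.8462
Set Φ(δ − 1.960) = 0.9; then δ − 1.960 = Φ⁻¹(0.9) = 1.282, giving δ = 3.242.
δ = d·√(n/2) ⇒ n = 2(δ/d)² = 2 × (3.242 / 0.8462)² = 29.35.
Round up to the next whole unit.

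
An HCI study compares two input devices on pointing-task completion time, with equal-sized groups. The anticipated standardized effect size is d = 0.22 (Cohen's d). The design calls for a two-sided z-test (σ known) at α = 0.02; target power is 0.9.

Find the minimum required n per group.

Set Φ(δ − 2.326) = 0.9; then δ − 2.326 = Φ⁻¹(0.9) = 1.282, giving δ = 3.608.
(Ignoring the negligible lower-tail rejection probability gives the usual closed-form inversion.)
δ = d·√(n/2) ⇒ n = 2(δ/d)² = 2 × (3.608 / 0.22)² = 537.89.
Round up to the next whole unit.

n = 538 per group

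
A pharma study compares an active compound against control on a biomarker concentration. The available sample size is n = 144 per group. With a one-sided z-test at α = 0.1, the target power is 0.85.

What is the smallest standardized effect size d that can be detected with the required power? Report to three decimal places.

Required noncentrality: δ = z_{0.1} + z_{0.15} = 1.282 + 1.036 = 2.318.
δ = d·√(n/2) ⇒ d = δ/√(n/2) = 2.318/√(144/2) = 0.2732.

d ≈ 0.273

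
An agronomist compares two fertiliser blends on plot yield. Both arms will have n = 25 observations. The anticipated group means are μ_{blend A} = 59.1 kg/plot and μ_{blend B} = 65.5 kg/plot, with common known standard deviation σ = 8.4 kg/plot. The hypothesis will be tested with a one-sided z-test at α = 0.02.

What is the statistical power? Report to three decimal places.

Standardized effect: d = |μ_{blend A} − μ_{blend B}| / σ = |59.1 − 65.5| / 8.4 = 0.7619
Noncentrality parameter: δ = d·√(n/2) = 0.7619 × √(25/2) = 2.6937
One-sided α = 0.02 → critical value z_{0.02} = 2.054.
Power = Φ(δ − 2.054) = Φ(0.640) = 0.7389.

Power ≈ 0.739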